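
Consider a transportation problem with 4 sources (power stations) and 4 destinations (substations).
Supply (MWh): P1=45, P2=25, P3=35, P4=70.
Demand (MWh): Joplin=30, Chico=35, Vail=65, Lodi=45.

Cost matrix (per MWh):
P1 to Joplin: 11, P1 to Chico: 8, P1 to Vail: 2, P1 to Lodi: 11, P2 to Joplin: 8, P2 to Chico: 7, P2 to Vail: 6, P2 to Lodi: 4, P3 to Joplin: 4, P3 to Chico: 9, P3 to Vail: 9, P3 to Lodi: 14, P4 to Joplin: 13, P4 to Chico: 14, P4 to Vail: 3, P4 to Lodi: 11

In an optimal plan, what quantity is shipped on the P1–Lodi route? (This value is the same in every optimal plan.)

0

Solving gives:
  P1 to Chico: 30 × 8 = 240
  P1 to Vail: 15 × 2 = 30
  P2 to Lodi: 25 × 4 = 100
  P3 to Joplin: 30 × 4 = 120
  P3 to Chico: 5 × 9 = 45
  P4 to Vail: 50 × 3 = 150
  P4 to Lodi: 20 × 11 = 220
Total cost = 905.
The route P1→Lodi is not used.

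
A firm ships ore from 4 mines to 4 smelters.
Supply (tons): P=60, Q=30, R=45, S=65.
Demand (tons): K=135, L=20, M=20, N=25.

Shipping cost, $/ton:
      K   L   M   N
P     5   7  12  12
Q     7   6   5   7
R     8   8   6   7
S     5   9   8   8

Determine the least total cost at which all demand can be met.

A cheapest plan:
  P–K: 60 tons
  Q–K: 10 tons
  Q–L: 20 tons
  R–M: 20 tons
  R–N: 25 tons
  S–K: 65 tons
Total cost = $1110.
(Supply check: P ships 60; Q ships 30; R ships 45; S ships 65.)

1110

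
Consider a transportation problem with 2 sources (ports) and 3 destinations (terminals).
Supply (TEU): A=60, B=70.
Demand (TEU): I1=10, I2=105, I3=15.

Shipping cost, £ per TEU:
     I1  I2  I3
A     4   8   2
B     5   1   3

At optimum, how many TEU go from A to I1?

The minimum-cost plan:
  A to I1: 10 × £4 = £40
  A to I2: 35 × £8 = £280
  A to I3: 15 × £2 = £30
  B to I2: 70 × £1 = £70
Total cost = £420.
So A→I1 carries 10 TEU.

10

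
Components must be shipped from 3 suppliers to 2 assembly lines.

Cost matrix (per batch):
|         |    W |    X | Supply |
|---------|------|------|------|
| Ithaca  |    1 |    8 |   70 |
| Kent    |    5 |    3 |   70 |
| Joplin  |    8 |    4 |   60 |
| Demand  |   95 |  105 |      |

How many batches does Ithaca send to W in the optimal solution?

70

Optimal shipments:
  Ithaca->W: 70 × 1 = 70
  Kent->W: 25 × 5 = 125
  Kent->X: 45 × 3 = 135
  Joplin->X: 60 × 4 = 240
Total cost = 570.
So Ithaca→W carries 70 batches.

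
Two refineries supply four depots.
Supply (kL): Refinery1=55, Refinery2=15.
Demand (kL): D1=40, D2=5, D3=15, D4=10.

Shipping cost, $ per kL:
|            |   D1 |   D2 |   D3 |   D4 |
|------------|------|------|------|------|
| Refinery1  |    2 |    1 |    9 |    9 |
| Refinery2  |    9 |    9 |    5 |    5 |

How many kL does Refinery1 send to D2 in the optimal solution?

Solving gives:
  Refinery1 to D1: 40 × $2 = $80
  Refinery1 to D2: 5 × $1 = $5
  Refinery1 to D3: 10 × $9 = $90
  Refinery2 to D3: 5 × $5 = $25
  Refinery2 to D4: 10 × $5 = $50
Total cost = $250.
So Refinery1→D2 carries 5 kL.

5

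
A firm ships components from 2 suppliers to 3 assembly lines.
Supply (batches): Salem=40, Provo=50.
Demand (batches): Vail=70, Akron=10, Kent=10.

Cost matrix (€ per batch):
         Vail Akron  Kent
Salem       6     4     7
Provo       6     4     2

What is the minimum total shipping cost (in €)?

480

One minimum-cost allocation:
  Salem→Vail: 30 × €6 = €180
  Salem→Akron: 10 × €4 = €40
  Provo→Vail: 40 × €6 = €240
  Provo→Kent: 10 × €2 = €20
Total = 180 + 40 + 240 + 20 = €480.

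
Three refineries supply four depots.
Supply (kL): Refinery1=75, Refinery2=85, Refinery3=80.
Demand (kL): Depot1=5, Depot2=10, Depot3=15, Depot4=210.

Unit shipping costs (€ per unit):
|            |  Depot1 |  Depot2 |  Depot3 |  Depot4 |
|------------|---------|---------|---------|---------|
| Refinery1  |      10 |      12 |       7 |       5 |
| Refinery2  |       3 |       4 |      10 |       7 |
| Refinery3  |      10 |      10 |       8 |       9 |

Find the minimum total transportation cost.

Optimal allocation:
  Refinery1→Depot4: 75 × €5 = €375
  Refinery2→Depot1: 5 × €3 = €15
  Refinery2→Depot2: 10 × €4 = €40
  Refinery2→Depot4: 70 × €7 = €490
  Refinery3→Depot3: 15 × €8 = €120
  Refinery3→Depot4: 65 × €9 = €585
Total = 375 + 15 + 40 + 490 + 120 + 585 = €1625.

1625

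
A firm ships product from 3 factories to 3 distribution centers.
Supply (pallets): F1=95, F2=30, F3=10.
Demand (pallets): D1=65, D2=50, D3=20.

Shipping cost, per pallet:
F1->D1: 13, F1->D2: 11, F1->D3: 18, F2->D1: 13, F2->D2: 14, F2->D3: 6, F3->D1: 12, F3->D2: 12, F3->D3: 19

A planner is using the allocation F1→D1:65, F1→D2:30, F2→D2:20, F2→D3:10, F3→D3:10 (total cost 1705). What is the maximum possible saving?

Current plan cost = 65·13 + 30·11 + 20·14 + 10·6 + 10·19 = 1705.
Optimal plan:
  F1–D1: 45 pallets
  F1–D2: 50 pallets
  F2–D1: 10 pallets
  F2–D3: 20 pallets
  F3–D1: 10 pallets
Optimal cost = 1505.
Saving = 1705 − 1505 = 200.

200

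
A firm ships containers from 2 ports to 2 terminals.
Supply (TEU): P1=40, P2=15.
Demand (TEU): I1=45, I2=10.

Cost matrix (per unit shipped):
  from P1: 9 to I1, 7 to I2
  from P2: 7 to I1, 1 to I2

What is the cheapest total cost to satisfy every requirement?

405

An optimal shipping plan:
  P1→I1: 40 × 9 = 360
  P2→I1: 5 × 7 = 35
  P2→I2: 10 × 1 = 10
Total = 360 + 35 + 10 = 405.
(Supply check: P1 ships 40; P2 ships 15.)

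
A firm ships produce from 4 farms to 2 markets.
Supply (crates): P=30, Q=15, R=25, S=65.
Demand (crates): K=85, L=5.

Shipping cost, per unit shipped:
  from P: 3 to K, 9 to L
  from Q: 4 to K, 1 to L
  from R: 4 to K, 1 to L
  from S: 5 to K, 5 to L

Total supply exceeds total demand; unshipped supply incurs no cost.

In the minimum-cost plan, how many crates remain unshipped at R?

Minimum-cost shipments:
  P→K: 30 crates
  Q→K: 10 crates
  Q→L: 5 crates
  R→K: 25 crates
  S→K: 20 crates
Total cost = 335.
R ships 25 of its 25, leaving 0.

0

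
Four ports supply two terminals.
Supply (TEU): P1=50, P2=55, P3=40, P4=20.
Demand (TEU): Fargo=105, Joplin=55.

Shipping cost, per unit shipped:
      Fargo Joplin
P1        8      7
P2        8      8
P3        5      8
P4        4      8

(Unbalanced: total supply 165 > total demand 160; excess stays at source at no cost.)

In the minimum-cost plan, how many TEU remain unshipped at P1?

An optimal plan:
  P1–Joplin: 50 × 7 = 350
  P2–Fargo: 45 × 8 = 360
  P2–Joplin: 5 × 8 = 40
  P3–Fargo: 40 × 5 = 200
  P4–Fargo: 20 × 4 = 80
Total cost = 1030.
P1 ships 50 of its 50, leaving 0.

0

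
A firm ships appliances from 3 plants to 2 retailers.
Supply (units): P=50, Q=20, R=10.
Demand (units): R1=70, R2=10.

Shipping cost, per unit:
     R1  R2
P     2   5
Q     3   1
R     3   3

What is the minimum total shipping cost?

An optimal shipping plan:
  P→R1: 50 × 2 = 100
  Q→R1: 10 × 3 = 30
  Q→R2: 10 × 1 = 10
  R→R1: 10 × 3 = 30
Total = 100 + 30 + 10 + 30 = 170.
(Supply check: P ships 50; Q ships 20; R ships 10.)

170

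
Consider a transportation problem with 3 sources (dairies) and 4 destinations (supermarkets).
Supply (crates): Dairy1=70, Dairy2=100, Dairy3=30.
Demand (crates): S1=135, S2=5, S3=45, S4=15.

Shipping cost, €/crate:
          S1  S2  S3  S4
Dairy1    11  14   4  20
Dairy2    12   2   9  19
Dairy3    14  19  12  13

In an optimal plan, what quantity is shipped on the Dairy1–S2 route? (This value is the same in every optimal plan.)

Optimal shipments:
  Dairy1 to S1: 25 × €11 = €275
  Dairy1 to S3: 45 × €4 = €180
  Dairy2 to S1: 95 × €12 = €1140
  Dairy2 to S2: 5 × €2 = €10
  Dairy3 to S1: 15 × €14 = €210
  Dairy3 to S4: 15 × €13 = €195
Total cost = €2010.
The route Dairy1→S2 is not used.

0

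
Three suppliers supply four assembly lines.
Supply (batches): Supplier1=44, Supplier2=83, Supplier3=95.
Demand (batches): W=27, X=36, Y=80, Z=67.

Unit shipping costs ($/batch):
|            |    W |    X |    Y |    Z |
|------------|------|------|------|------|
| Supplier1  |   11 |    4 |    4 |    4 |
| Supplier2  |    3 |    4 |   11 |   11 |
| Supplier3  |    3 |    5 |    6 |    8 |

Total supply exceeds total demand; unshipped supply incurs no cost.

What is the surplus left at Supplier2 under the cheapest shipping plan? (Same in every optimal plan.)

12

Minimum-cost shipments:
  Supplier1–Z: 44 batches
  Supplier2–W: 27 batches
  Supplier2–X: 36 batches
  Supplier2–Z: 8 batches
  Supplier3–Y: 80 batches
  Supplier3–Z: 15 batches
Total cost = $1089.
Supplier2 ships 71 of its 83, leaving 12.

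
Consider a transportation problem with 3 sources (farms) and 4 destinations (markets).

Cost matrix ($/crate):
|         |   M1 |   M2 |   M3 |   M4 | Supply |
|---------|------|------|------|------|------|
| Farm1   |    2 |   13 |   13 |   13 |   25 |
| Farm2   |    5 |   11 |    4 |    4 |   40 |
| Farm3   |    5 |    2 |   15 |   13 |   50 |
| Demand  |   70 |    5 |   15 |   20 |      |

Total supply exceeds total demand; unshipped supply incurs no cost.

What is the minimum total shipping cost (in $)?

425

One minimum-cost allocation:
  Farm1 to M1: 25 × $2 = $50
  Farm2 to M1: 5 × $5 = $25
  Farm2 to M3: 15 × $4 = $60
  Farm2 to M4: 20 × $4 = $80
  Farm3 to M1: 40 × $5 = $200
  Farm3 to M2: 5 × $2 = $10
Total = 50 + 25 + 60 + 80 + 200 + 10 = $425.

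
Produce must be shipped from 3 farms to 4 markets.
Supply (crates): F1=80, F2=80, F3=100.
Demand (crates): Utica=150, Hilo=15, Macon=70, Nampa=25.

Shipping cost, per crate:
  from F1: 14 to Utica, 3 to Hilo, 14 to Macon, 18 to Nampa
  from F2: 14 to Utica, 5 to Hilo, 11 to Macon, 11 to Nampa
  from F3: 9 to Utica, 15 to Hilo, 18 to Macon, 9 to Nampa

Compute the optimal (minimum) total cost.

2735

A cheapest plan:
  F1 to Utica: 50 crates
  F1 to Hilo: 15 crates
  F1 to Macon: 15 crates
  F2 to Macon: 55 crates
  F2 to Nampa: 25 crates
  F3 to Utica: 100 crates
Total cost = 2735.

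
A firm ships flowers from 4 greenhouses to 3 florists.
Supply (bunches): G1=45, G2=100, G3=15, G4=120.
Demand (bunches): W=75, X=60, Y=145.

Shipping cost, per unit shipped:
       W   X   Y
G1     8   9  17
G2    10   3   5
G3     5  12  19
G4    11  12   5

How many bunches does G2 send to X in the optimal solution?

The minimum-cost plan:
  G1->W: 45 × 8 = 360
  G2->W: 15 × 10 = 150
  G2->X: 60 × 3 = 180
  G2->Y: 25 × 5 = 125
  G3->W: 15 × 5 = 75
  G4->Y: 120 × 5 = 600
Total cost = 1490.
So G2→X carries 60 bunches.

60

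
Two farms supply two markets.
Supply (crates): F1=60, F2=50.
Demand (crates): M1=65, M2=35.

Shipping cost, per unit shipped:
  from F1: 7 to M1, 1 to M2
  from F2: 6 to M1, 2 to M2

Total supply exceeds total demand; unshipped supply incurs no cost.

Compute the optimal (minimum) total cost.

One minimum-cost allocation:
  F1 to M1: 15 × 7 = 105
  F1 to M2: 35 × 1 = 35
  F2 to M1: 50 × 6 = 300
Total = 105 + 35 + 300 = 440.

440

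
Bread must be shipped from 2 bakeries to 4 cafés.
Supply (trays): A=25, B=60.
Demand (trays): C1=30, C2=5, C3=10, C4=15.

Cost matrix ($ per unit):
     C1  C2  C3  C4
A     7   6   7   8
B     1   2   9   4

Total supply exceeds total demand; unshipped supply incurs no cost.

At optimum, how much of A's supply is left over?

Minimum-cost shipments:
  A→C3: 10 × $7 = $70
  B→C1: 30 × $1 = $30
  B→C2: 5 × $2 = $10
  B→C4: 15 × $4 = $60
Total cost = $170.
A ships 10 of its 25, leaving 15.

15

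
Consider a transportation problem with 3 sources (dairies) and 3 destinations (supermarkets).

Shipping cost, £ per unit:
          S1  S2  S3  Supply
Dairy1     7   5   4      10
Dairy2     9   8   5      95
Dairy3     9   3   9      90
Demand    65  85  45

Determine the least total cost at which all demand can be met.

One minimum-cost allocation:
  Dairy1 to S1: 10 × £7 = £70
  Dairy2 to S1: 50 × £9 = £450
  Dairy2 to S3: 45 × £5 = £225
  Dairy3 to S1: 5 × £9 = £45
  Dairy3 to S2: 85 × £3 = £255
Total = 70 + 450 + 225 + 45 + 255 = £1045.

1045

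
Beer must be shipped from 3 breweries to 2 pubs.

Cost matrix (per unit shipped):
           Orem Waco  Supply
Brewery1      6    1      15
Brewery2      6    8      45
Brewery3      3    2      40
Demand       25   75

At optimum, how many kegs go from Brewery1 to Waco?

The minimum-cost plan:
  Brewery1 to Waco: 15 × 1 = 15
  Brewery2 to Orem: 25 × 6 = 150
  Brewery2 to Waco: 20 × 8 = 160
  Brewery3 to Waco: 40 × 2 = 80
Total cost = 405.
So Brewery1→Waco carries 15 kegs.

15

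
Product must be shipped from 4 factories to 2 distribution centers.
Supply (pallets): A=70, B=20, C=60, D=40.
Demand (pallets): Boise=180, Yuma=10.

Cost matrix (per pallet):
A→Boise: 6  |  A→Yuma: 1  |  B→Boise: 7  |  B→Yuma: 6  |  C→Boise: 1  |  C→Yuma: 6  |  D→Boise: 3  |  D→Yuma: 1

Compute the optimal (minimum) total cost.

690

Optimal allocation:
  A–Boise: 60 × 6 = 360
  A–Yuma: 10 × 1 = 10
  B–Boise: 20 × 7 = 140
  C–Boise: 60 × 1 = 60
  D–Boise: 40 × 3 = 120
Total = 360 + 10 + 140 + 60 + 120 = 690.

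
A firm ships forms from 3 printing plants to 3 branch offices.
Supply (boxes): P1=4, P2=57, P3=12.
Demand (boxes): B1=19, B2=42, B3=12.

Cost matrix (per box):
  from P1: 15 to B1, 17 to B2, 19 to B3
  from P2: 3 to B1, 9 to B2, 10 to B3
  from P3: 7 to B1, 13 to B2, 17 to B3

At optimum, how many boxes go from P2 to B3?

12

Optimal shipments:
  P1→B2: 4 × 17 = 68
  P2→B1: 7 × 3 = 21
  P2→B2: 38 × 9 = 342
  P2→B3: 12 × 10 = 120
  P3→B1: 12 × 7 = 84
Total cost = 635.
So P2→B3 carries 12 boxes.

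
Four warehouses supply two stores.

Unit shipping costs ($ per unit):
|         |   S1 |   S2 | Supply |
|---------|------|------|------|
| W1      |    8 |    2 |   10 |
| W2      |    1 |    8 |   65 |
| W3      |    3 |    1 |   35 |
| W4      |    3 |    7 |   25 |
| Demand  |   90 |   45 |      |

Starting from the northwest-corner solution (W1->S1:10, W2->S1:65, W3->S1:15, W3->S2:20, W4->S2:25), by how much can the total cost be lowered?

Current plan cost = 10·8 + 65·1 + 15·3 + 20·1 + 25·7 = $385.
Optimal plan:
  W1->S2: 10 × $2 = $20
  W2->S1: 65 × $1 = $65
  W3->S2: 35 × $1 = $35
  W4->S1: 25 × $3 = $75
Optimal cost = $195.
Saving = 385 − 195 = $190.

190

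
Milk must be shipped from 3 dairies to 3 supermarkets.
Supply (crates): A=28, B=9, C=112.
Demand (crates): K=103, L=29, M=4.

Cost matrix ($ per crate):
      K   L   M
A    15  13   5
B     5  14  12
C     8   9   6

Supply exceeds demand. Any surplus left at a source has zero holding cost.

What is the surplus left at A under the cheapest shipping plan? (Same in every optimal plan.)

An optimal plan:
  A–L: 11 × $13 = $143
  A–M: 4 × $5 = $20
  B–K: 9 × $5 = $45
  C–K: 94 × $8 = $752
  C–L: 18 × $9 = $162
Total cost = $1122.
A ships 15 of its 28, leaving 13.

13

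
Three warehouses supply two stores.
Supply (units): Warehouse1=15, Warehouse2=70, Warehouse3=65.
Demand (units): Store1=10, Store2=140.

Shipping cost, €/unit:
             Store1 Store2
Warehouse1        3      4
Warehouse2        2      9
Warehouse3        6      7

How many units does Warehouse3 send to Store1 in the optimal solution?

The minimum-cost plan:
  Warehouse1→Store2: 15 units
  Warehouse2→Store1: 10 units
  Warehouse2→Store2: 60 units
  Warehouse3→Store2: 65 units
Total cost = €1075.
The route Warehouse3→Store1 is not used.

0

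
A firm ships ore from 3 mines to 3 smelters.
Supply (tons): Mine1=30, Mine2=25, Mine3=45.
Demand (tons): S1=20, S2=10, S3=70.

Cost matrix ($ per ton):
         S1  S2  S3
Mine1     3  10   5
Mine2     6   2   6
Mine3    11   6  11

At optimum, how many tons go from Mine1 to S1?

Optimal shipments:
  Mine1→S1: 20 × $3 = $60
  Mine1→S3: 10 × $5 = $50
  Mine2→S3: 25 × $6 = $150
  Mine3→S2: 10 × $6 = $60
  Mine3→S3: 35 × $11 = $385
Total cost = $705.
So Mine1→S1 carries 20 tons.

20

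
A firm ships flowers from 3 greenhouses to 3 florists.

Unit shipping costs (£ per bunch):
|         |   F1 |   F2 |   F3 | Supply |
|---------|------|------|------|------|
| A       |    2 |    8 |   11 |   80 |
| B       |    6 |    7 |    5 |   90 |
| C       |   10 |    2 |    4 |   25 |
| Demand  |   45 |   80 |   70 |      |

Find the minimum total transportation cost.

910

Optimal allocation:
  A->F1: 45 × £2 = £90
  A->F2: 35 × £8 = £280
  B->F2: 20 × £7 = £140
  B->F3: 70 × £5 = £350
  C->F2: 25 × £2 = £50
Total = 90 + 280 + 140 + 350 + 50 = £910.
(Supply check: A ships 80; B ships 90; C ships 25.)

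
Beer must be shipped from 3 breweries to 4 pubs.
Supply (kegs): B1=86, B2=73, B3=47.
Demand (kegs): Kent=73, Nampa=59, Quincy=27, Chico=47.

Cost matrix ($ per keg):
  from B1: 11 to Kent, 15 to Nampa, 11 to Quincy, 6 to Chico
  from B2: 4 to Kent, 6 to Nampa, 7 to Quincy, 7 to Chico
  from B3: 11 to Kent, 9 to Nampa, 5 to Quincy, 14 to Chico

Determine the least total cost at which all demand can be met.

1396

Optimal allocation:
  B1–Kent: 39 × $11 = $429
  B1–Chico: 47 × $6 = $282
  B2–Kent: 34 × $4 = $136
  B2–Nampa: 39 × $6 = $234
  B3–Nampa: 20 × $9 = $180
  B3–Quincy: 27 × $5 = $135
Total = 429 + 282 + 136 + 234 + 180 + 135 = $1396.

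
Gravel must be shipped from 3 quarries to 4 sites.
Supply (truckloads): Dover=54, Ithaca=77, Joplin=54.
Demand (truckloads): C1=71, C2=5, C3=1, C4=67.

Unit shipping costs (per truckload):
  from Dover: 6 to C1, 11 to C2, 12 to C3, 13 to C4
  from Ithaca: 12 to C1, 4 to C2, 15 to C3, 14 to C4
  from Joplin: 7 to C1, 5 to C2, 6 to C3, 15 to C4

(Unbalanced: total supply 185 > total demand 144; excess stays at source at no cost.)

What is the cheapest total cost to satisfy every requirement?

1407

A cheapest plan:
  Dover->C1: 18 × 6 = 108
  Dover->C4: 36 × 13 = 468
  Ithaca->C2: 5 × 4 = 20
  Ithaca->C4: 31 × 14 = 434
  Joplin->C1: 53 × 7 = 371
  Joplin->C3: 1 × 6 = 6
Total = 108 + 468 + 20 + 434 + 371 + 6 = 1407.
(Supply check: Dover ships 54; Ithaca ships 36; Joplin ships 54.)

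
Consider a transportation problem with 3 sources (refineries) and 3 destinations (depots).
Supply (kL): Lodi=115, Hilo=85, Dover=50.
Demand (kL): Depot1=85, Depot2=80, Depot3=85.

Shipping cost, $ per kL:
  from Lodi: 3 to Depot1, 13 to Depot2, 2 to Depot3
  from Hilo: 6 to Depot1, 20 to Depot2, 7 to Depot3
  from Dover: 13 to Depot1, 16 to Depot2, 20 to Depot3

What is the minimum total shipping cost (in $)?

A cheapest plan:
  Lodi→Depot2: 30 kL
  Lodi→Depot3: 85 kL
  Hilo→Depot1: 85 kL
  Dover→Depot2: 50 kL
Total cost = $1870.
(Supply check: Lodi ships 115; Hilo ships 85; Dover ships 50.)

1870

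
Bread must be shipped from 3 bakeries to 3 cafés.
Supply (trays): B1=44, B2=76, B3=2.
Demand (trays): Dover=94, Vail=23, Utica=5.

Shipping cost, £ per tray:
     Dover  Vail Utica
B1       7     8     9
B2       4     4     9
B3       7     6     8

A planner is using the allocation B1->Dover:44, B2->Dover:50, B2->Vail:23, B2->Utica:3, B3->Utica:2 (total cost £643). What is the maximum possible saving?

9

Current plan cost = 44·7 + 50·4 + 23·4 + 3·9 + 2·8 = £643.
Optimal plan:
  B1 to Dover: 39 × £7 = £273
  B1 to Utica: 5 × £9 = £45
  B2 to Dover: 55 × £4 = £220
  B2 to Vail: 21 × £4 = £84
  B3 to Vail: 2 × £6 = £12
Optimal cost = £634.
Saving = 643 − 634 = £9.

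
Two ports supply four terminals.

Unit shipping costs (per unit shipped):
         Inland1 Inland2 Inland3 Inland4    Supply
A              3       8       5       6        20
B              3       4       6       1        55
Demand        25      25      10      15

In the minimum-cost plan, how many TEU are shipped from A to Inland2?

Solving gives:
  A–Inland1: 10 × 3 = 30
  A–Inland3: 10 × 5 = 50
  B–Inland1: 15 × 3 = 45
  B–Inland2: 25 × 4 = 100
  B–Inland4: 15 × 1 = 15
Total cost = 240.
The route A→Inland2 is not used.

0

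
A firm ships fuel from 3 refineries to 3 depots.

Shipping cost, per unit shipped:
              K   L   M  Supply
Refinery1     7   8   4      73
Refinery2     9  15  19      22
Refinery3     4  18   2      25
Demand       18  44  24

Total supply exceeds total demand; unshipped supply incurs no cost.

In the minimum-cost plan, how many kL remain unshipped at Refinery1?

12

An optimal plan:
  Refinery1->L: 44 × 8 = 352
  Refinery1->M: 17 × 4 = 68
  Refinery3->K: 18 × 4 = 72
  Refinery3->M: 7 × 2 = 14
Total cost = 506.
Refinery1 ships 61 of its 73, leaving 12.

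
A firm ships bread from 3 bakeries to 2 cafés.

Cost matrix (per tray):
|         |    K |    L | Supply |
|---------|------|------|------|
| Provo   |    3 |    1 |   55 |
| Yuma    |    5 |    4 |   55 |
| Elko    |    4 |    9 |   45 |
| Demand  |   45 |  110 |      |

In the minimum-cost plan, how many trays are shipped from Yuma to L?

55

Optimal shipments:
  Provo->L: 55 × 1 = 55
  Yuma->L: 55 × 4 = 220
  Elko->K: 45 × 4 = 180
Total cost = 455.
So Yuma→L carries 55 trays.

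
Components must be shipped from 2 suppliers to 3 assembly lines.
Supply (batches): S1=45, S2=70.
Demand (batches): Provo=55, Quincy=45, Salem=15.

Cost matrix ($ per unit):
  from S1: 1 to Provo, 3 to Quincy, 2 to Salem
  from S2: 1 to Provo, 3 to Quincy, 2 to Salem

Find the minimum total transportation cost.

220

An optimal shipping plan:
  S1 to Provo: 45 × $1 = $45
  S2 to Provo: 10 × $1 = $10
  S2 to Quincy: 45 × $3 = $135
  S2 to Salem: 15 × $2 = $30
Total = 45 + 10 + 135 + 30 = $220.
(Supply check: S1 ships 45; S2 ships 70.)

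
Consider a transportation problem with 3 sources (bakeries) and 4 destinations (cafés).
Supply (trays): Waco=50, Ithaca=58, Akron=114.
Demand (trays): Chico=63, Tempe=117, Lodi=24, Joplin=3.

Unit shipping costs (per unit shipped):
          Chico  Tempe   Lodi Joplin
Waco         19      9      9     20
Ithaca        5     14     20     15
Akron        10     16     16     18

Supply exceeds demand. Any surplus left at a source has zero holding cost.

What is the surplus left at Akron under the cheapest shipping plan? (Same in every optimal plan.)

15

Minimum-cost shipments:
  Waco to Tempe: 50 trays
  Ithaca to Chico: 58 trays
  Akron to Chico: 5 trays
  Akron to Tempe: 67 trays
  Akron to Lodi: 24 trays
  Akron to Joplin: 3 trays
Total cost = 2300.
Akron ships 99 of its 114, leaving 15.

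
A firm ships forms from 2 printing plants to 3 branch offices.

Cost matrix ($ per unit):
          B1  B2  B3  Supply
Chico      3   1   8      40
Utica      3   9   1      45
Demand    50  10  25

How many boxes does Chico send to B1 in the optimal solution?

30

The minimum-cost plan:
  Chico→B1: 30 × $3 = $90
  Chico→B2: 10 × $1 = $10
  Utica→B1: 20 × $3 = $60
  Utica→B3: 25 × $1 = $25
Total cost = $185.
So Chico→B1 carries 30 boxes.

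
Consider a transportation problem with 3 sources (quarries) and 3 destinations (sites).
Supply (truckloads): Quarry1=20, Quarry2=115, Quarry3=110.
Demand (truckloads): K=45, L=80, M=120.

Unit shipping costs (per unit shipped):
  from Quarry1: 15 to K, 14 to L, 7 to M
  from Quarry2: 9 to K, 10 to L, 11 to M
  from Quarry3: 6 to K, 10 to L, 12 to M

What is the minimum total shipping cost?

2310

A cheapest plan:
  Quarry1→M: 20 × 7 = 140
  Quarry2→L: 15 × 10 = 150
  Quarry2→M: 100 × 11 = 1100
  Quarry3→K: 45 × 6 = 270
  Quarry3→L: 65 × 10 = 650
Total = 140 + 150 + 1100 + 270 + 650 = 2310.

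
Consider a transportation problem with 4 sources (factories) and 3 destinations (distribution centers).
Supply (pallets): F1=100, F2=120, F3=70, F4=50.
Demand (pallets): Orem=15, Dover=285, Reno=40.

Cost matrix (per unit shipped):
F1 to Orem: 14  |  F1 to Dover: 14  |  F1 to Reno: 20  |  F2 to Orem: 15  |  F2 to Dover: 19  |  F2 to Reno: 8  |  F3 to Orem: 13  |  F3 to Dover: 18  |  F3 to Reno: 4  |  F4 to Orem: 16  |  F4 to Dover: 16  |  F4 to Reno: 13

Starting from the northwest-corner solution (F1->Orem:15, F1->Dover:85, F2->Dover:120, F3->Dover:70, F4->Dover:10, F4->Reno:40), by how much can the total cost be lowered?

Current plan cost = 15·14 + 85·14 + 120·19 + 70·18 + 10·16 + 40·13 = 5620.
Optimal plan:
  F1 to Dover: 100 pallets
  F2 to Dover: 120 pallets
  F3 to Orem: 15 pallets
  F3 to Dover: 15 pallets
  F3 to Reno: 40 pallets
  F4 to Dover: 50 pallets
Optimal cost = 5105.
Saving = 5620 − 5105 = 515.

515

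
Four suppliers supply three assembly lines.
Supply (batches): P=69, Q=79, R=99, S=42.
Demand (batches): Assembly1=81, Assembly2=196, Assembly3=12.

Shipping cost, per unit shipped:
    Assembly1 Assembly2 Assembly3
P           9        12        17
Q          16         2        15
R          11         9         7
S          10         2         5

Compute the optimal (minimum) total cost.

1754

A cheapest plan:
  P–Assembly1: 69 × 9 = 621
  Q–Assembly2: 79 × 2 = 158
  R–Assembly1: 12 × 11 = 132
  R–Assembly2: 75 × 9 = 675
  R–Assembly3: 12 × 7 = 84
  S–Assembly2: 42 × 2 = 84
Total = 621 + 158 + 132 + 675 + 84 + 84 = 1754.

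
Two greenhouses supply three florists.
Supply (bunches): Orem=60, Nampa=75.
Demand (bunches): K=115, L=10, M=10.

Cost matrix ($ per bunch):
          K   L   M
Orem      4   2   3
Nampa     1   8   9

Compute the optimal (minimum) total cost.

285

Optimal allocation:
  Orem to K: 40 × $4 = $160
  Orem to L: 10 × $2 = $20
  Orem to M: 10 × $3 = $30
  Nampa to K: 75 × $1 = $75
Total = 160 + 20 + 30 + 75 = $285.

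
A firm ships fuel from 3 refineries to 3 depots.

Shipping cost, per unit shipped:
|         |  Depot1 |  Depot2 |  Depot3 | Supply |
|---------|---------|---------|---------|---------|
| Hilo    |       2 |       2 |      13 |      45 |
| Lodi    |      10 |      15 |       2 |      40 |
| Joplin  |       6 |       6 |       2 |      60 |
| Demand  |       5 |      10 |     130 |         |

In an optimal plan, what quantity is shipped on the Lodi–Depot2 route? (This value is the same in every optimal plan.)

Solving gives:
  Hilo→Depot1: 5 × 2 = 10
  Hilo→Depot2: 10 × 2 = 20
  Hilo→Depot3: 30 × 13 = 390
  Lodi→Depot3: 40 × 2 = 80
  Joplin→Depot3: 60 × 2 = 120
Total cost = 620.
The route Lodi→Depot2 is not used.

0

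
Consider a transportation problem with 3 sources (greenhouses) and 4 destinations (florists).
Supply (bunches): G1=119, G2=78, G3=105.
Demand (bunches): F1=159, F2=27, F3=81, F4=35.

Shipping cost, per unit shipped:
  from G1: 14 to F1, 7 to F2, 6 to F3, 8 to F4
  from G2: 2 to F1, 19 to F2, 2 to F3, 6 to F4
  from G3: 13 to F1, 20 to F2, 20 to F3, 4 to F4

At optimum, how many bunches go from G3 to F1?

Optimal shipments:
  G1 to F1: 11 × 14 = 154
  G1 to F2: 27 × 7 = 189
  G1 to F3: 81 × 6 = 486
  G2 to F1: 78 × 2 = 156
  G3 to F1: 70 × 13 = 910
  G3 to F4: 35 × 4 = 140
Total cost = 2035.
So G3→F1 carries 70 bunches.

70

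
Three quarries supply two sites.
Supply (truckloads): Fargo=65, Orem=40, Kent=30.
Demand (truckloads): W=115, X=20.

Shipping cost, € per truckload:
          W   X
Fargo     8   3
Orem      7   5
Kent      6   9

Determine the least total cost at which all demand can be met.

880

An optimal shipping plan:
  Fargo–W: 45 truckloads
  Fargo–X: 20 truckloads
  Orem–W: 40 truckloads
  Kent–W: 30 truckloads
Total cost = €880.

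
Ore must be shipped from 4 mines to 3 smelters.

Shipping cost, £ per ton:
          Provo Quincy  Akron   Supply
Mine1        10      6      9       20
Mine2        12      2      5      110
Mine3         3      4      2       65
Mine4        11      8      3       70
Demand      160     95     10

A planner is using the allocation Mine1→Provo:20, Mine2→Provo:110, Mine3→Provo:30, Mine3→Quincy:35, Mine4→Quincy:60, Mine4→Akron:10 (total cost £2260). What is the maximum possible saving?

805

Current plan cost = 20·10 + 110·12 + 30·3 + 35·4 + 60·8 + 10·3 = £2260.
Optimal plan:
  Mine1–Provo: 20 × £10 = £200
  Mine2–Provo: 15 × £12 = £180
  Mine2–Quincy: 95 × £2 = £190
  Mine3–Provo: 65 × £3 = £195
  Mine4–Provo: 60 × £11 = £660
  Mine4–Akron: 10 × £3 = £30
Optimal cost = £1455.
Saving = 2260 − 1455 = £805.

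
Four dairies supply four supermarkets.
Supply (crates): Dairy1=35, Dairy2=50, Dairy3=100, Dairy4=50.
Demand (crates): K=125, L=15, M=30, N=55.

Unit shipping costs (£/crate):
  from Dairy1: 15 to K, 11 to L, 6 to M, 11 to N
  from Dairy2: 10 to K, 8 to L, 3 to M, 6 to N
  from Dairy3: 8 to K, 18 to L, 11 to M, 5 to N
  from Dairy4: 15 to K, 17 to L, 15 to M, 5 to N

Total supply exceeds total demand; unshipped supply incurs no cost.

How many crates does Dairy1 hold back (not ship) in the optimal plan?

Minimum-cost shipments:
  Dairy1 to M: 25 crates
  Dairy2 to K: 25 crates
  Dairy2 to L: 15 crates
  Dairy2 to M: 5 crates
  Dairy2 to N: 5 crates
  Dairy3 to K: 100 crates
  Dairy4 to N: 50 crates
Total cost = £1615.
Dairy1 ships 25 of its 35, leaving 10.

10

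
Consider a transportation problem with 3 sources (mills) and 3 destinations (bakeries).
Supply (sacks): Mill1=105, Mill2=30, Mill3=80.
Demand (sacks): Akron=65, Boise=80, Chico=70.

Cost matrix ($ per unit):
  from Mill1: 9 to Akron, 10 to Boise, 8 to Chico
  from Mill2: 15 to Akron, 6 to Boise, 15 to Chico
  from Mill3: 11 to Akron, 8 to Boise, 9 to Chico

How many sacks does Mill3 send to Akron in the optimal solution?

Solving gives:
  Mill1–Akron: 65 × $9 = $585
  Mill1–Chico: 40 × $8 = $320
  Mill2–Boise: 30 × $6 = $180
  Mill3–Boise: 50 × $8 = $400
  Mill3–Chico: 30 × $9 = $270
Total cost = $1755.
The route Mill3→Akron is not used.

0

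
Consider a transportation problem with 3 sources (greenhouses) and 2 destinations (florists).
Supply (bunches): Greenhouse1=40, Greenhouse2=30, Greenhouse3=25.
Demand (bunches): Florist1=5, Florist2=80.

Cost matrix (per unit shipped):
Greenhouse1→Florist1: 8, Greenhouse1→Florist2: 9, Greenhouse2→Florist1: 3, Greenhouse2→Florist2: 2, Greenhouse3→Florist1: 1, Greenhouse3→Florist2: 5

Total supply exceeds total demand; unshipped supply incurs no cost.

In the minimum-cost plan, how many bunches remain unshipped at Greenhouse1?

Minimum-cost shipments:
  Greenhouse1 to Florist2: 30 × 9 = 270
  Greenhouse2 to Florist2: 30 × 2 = 60
  Greenhouse3 to Florist1: 5 × 1 = 5
  Greenhouse3 to Florist2: 20 × 5 = 100
Total cost = 435.
Greenhouse1 ships 30 of its 40, leaving 10.

10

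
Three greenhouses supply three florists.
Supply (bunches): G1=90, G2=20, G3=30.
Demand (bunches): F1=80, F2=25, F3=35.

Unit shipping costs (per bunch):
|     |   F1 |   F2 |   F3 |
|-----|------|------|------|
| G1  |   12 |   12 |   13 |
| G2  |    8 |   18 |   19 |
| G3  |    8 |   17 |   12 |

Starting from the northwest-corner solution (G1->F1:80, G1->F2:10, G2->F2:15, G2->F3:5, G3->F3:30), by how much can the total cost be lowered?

Current plan cost = 80·12 + 10·12 + 15·18 + 5·19 + 30·12 = 1805.
Optimal plan:
  G1–F1: 30 bunches
  G1–F2: 25 bunches
  G1–F3: 35 bunches
  G2–F1: 20 bunches
  G3–F1: 30 bunches
Optimal cost = 1515.
Saving = 1805 − 1515 = 290.

290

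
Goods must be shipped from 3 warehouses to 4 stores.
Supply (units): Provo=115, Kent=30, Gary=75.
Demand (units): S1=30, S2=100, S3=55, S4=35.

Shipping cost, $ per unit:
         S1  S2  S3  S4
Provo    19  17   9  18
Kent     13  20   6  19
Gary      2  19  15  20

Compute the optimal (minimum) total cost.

An optimal shipping plan:
  Provo→S2: 90 × $17 = $1530
  Provo→S3: 25 × $9 = $225
  Kent→S3: 30 × $6 = $180
  Gary→S1: 30 × $2 = $60
  Gary→S2: 10 × $19 = $190
  Gary→S4: 35 × $20 = $700
Total = 1530 + 225 + 180 + 60 + 190 + 700 = $2885.

2885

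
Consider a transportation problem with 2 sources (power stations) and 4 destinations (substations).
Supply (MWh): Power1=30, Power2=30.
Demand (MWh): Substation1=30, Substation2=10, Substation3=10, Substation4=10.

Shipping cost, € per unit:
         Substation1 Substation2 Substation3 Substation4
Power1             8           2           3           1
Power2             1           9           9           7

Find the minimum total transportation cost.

A cheapest plan:
  Power1–Substation2: 10 × €2 = €20
  Power1–Substation3: 10 × €3 = €30
  Power1–Substation4: 10 × €1 = €10
  Power2–Substation1: 30 × €1 = €30
Total = 20 + 30 + 10 + 30 = €90.
(Supply check: Power1 ships 30; Power2 ships 30.)

90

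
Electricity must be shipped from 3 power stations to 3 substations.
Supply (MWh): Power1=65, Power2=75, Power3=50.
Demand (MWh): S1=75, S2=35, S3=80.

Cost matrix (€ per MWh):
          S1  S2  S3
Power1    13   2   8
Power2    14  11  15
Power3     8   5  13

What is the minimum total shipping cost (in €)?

Optimal allocation:
  Power1 to S2: 35 × €2 = €70
  Power1 to S3: 30 × €8 = €240
  Power2 to S1: 25 × €14 = €350
  Power2 to S3: 50 × €15 = €750
  Power3 to S1: 50 × €8 = €400
Total = 70 + 240 + 350 + 750 + 400 = €1810.
(Supply check: Power1 ships 65; Power2 ships 75; Power3 ships 50.)

1810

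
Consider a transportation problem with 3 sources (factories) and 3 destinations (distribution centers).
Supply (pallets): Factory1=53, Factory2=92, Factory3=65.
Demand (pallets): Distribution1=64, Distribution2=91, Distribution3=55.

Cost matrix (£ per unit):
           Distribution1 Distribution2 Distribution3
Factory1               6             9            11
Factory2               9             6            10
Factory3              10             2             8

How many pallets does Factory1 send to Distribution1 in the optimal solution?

Optimal shipments:
  Factory1 to Distribution1: 53 × £6 = £318
  Factory2 to Distribution1: 11 × £9 = £99
  Factory2 to Distribution2: 26 × £6 = £156
  Factory2 to Distribution3: 55 × £10 = £550
  Factory3 to Distribution2: 65 × £2 = £130
Total cost = £1253.
So Factory1→Distribution1 carries 53 pallets.

53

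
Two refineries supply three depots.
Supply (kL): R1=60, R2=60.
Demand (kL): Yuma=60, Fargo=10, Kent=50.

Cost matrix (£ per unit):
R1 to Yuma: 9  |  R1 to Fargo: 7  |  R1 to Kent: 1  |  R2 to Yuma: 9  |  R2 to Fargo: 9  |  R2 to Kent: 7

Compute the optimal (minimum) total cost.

660

A cheapest plan:
  R1–Fargo: 10 × £7 = £70
  R1–Kent: 50 × £1 = £50
  R2–Yuma: 60 × £9 = £540
Total = 70 + 50 + 540 = £660.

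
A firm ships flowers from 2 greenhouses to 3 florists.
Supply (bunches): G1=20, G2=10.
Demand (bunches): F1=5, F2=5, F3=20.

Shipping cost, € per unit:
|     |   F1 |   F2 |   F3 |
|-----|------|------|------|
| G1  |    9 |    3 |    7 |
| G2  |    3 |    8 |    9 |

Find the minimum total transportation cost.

180

An optimal shipping plan:
  G1->F2: 5 × €3 = €15
  G1->F3: 15 × €7 = €105
  G2->F1: 5 × €3 = €15
  G2->F3: 5 × €9 = €45
Total = 15 + 105 + 15 + 45 = €180.
(Supply check: G1 ships 20; G2 ships 10.)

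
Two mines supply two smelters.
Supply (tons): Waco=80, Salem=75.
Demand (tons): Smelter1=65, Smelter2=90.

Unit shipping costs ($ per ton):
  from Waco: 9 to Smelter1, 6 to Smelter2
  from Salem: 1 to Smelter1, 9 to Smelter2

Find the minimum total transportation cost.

635

Optimal allocation:
  Waco to Smelter2: 80 tons
  Salem to Smelter1: 65 tons
  Salem to Smelter2: 10 tons
Total cost = $635.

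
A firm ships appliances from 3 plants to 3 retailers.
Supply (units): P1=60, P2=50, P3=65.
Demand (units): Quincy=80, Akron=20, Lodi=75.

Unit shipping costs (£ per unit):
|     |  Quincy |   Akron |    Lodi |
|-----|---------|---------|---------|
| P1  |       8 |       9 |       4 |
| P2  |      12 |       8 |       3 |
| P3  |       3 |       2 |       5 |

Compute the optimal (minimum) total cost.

705

A cheapest plan:
  P1->Quincy: 35 × £8 = £280
  P1->Lodi: 25 × £4 = £100
  P2->Lodi: 50 × £3 = £150
  P3->Quincy: 45 × £3 = £135
  P3->Akron: 20 × £2 = £40
Total = 280 + 100 + 150 + 135 + 40 = £705.
(Supply check: P1 ships 60; P2 ships 50; P3 ships 65.)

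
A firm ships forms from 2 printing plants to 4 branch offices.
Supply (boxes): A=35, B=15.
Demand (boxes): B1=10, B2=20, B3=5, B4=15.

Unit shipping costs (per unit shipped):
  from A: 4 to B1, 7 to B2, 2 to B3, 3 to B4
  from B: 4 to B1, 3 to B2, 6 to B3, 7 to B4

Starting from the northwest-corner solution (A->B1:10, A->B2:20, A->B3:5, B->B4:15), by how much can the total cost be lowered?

120

Current plan cost = 10·4 + 20·7 + 5·2 + 15·7 = 295.
Optimal plan:
  A to B1: 10 boxes
  A to B2: 5 boxes
  A to B3: 5 boxes
  A to B4: 15 boxes
  B to B2: 15 boxes
Optimal cost = 175.
Saving = 295 − 175 = 120.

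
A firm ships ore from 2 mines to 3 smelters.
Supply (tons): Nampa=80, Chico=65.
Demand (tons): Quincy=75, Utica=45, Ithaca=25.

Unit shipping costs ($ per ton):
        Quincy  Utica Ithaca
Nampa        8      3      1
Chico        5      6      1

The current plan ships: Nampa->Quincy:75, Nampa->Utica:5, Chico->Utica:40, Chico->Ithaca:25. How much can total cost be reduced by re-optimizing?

Current plan cost = 75·8 + 5·3 + 40·6 + 25·1 = $880.
Optimal plan:
  Nampa to Quincy: 10 × $8 = $80
  Nampa to Utica: 45 × $3 = $135
  Nampa to Ithaca: 25 × $1 = $25
  Chico to Quincy: 65 × $5 = $325
Optimal cost = $565.
Saving = 880 − 565 = $315.

315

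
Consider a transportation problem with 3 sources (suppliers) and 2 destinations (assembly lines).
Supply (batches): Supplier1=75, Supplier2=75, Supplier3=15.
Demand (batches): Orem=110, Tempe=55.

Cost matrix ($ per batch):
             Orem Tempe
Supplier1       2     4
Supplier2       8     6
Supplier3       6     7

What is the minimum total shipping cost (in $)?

A cheapest plan:
  Supplier1->Orem: 75 × $2 = $150
  Supplier2->Orem: 20 × $8 = $160
  Supplier2->Tempe: 55 × $6 = $330
  Supplier3->Orem: 15 × $6 = $90
Total = 150 + 160 + 330 + 90 = $730.

730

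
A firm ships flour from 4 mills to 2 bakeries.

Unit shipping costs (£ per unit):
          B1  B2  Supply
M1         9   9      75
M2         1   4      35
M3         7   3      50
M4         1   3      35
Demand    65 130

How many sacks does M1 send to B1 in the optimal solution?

0

The minimum-cost plan:
  M1 to B2: 75 × £9 = £675
  M2 to B1: 35 × £1 = £35
  M3 to B2: 50 × £3 = £150
  M4 to B1: 30 × £1 = £30
  M4 to B2: 5 × £3 = £15
Total cost = £905.
The route M1→B1 is not used.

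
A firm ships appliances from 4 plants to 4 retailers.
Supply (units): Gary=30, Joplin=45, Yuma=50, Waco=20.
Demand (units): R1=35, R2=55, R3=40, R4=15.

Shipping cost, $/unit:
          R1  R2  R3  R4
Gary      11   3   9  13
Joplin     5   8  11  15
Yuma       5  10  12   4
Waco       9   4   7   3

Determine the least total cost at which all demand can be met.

A cheapest plan:
  Gary→R2: 30 × $3 = $90
  Joplin→R2: 25 × $8 = $200
  Joplin→R3: 20 × $11 = $220
  Yuma→R1: 35 × $5 = $175
  Yuma→R4: 15 × $4 = $60
  Waco→R3: 20 × $7 = $140
Total = 90 + 200 + 220 + 175 + 60 + 140 = $885.
(Supply check: Gary ships 30; Joplin ships 45; Yuma ships 50; Waco ships 20.)

885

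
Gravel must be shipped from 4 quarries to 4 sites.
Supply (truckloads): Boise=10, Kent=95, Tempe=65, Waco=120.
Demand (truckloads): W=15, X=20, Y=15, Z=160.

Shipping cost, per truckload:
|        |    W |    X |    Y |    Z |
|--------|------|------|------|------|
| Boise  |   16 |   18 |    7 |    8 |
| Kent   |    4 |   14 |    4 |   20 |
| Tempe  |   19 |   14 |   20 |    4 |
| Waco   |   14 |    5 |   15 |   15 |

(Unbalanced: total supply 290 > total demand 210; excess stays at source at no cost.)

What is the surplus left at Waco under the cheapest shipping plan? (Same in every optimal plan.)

15

An optimal plan:
  Boise→Z: 10 truckloads
  Kent→W: 15 truckloads
  Kent→Y: 15 truckloads
  Tempe→Z: 65 truckloads
  Waco→X: 20 truckloads
  Waco→Z: 85 truckloads
Total cost = 1835.
Waco ships 105 of its 120, leaving 15.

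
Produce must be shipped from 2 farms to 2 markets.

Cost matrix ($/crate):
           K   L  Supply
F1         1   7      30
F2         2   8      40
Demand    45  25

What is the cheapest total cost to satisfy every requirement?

260

One minimum-cost allocation:
  F1 to K: 5 × $1 = $5
  F1 to L: 25 × $7 = $175
  F2 to K: 40 × $2 = $80
Total = 5 + 175 + 80 = $260.
(Supply check: F1 ships 30; F2 ships 40.)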